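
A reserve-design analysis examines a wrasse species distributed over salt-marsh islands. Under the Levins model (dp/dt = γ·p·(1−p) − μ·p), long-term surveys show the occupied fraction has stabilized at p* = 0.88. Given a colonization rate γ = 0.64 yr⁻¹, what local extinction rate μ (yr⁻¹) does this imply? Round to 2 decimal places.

At equilibrium γ(1−p*) = μ.
μ = 0.64 × (1 − 0.88) = 0.64 × 0.1200 = 0.0768.

0.08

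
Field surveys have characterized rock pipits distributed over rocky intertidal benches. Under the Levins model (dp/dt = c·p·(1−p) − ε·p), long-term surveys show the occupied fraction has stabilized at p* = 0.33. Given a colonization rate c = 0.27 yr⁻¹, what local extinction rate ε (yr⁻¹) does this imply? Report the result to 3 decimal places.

At equilibrium c(1−p*) = ε.
ε = 0.27 × (1 − 0.33) = 0.27 × 0.6700 = 0.1809.

0.181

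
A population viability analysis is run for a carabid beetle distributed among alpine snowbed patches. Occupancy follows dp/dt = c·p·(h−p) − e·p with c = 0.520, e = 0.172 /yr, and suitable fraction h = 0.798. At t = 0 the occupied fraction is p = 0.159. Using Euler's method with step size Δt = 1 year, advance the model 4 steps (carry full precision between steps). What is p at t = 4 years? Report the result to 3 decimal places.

Update rule: p ← p + [c·p·(h−p) − e·p]·Δt with Δt = 1.
p: 0.15900 → 0.18448  (Δp = +0.02548)
p: 0.18448 → 0.21161  (Δp = +0.02712)
p: 0.21161 → 0.23974  (Δp = +0.02813)
p: 0.23974 → 0.26810  (Δp = +0.02836)

0.268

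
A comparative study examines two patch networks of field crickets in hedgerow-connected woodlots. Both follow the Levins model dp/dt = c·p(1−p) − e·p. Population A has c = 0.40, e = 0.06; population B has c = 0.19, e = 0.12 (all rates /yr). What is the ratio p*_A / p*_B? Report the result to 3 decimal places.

A: p*_A = 1 − 0.06/0.40 = 0.8500.
B: p*_B = 1 − 0.12/0.19 = 0.3684.
p*_A / p*_B = 0.8500/0.3684 = 2.3071.

2.307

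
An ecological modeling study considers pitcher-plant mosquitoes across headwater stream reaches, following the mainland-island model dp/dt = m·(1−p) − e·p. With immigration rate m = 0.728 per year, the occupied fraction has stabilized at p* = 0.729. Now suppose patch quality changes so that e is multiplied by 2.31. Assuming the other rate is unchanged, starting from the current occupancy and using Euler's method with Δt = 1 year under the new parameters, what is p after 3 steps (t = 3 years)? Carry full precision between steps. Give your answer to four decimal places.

0.5296

Balance m(1−p*) = e·p* gives e = m(1−p*)/p* = 0.728×0.27100/0.72900 = 0.27063.
Starting from p₀ = 0.72900; update p ← p + (dp/dt)·Δt with the new parameters.
t = 1: p = 0.72900 + (-0.25845) = 0.47055
t = 2: p = 0.47055 + (+0.09127) = 0.56182
t = 3: p = 0.56182 + (-0.03223) = 0.52959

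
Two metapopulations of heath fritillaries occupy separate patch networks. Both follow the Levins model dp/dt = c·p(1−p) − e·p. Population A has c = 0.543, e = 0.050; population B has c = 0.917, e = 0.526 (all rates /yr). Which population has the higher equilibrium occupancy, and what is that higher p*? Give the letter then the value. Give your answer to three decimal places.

A: p*_A = 1 − 0.050/0.543 = 0.9079.
B: p*_B = 1 − 0.526/0.917 = 0.4264.
A is higher at 0.9079.

A, 0.908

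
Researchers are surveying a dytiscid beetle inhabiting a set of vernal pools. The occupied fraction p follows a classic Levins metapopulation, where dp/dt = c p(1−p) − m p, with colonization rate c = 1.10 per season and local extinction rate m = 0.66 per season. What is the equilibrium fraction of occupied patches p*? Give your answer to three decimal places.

At equilibrium, colonization balances extinction: c·p*·(1−p*) = m·p*.
So p* = 1 − m/c = 1 − 0.66/1.10 = 1 − 0.6000 = 0.4000.

0.400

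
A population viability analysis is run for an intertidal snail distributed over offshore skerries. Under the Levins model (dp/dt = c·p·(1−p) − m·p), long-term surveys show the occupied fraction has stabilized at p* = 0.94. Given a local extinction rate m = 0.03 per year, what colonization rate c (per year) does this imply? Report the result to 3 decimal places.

0.500

At equilibrium c(1−p*) = m, so c = m/(1−p*).
c = 0.03/(1 − 0.94) = 0.03/0.0600 = 0.5000.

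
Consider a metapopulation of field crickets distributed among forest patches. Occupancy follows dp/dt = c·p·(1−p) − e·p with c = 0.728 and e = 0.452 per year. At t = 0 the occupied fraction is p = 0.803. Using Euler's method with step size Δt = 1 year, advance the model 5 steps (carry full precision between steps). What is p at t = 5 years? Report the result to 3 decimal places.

0.411

Update rule: p ← p + [c·p·(1−p) − e·p]·Δt with Δt = 1.
p: 0.80300 → 0.55521  (Δp = -0.24779)
p: 0.55521 → 0.48403  (Δp = -0.07117)
p: 0.48403 → 0.44707  (Δp = -0.03697)
p: 0.44707 → 0.42495  (Δp = -0.02211)
p: 0.42495 → 0.41077  (Δp = -0.01418)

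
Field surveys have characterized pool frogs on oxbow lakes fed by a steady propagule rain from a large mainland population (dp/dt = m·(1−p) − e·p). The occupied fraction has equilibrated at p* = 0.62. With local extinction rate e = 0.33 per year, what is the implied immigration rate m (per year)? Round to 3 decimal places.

At equilibrium m(1−p*) = e·p*, so m = e·p*/(1−p*).
m = 0.33 × 0.62 / 0.3800 = 0.2046/0.3800 = 0.5384.

0.538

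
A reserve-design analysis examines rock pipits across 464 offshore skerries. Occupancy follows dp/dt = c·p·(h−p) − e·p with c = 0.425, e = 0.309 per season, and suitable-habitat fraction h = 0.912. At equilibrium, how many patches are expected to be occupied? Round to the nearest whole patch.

86

p* = h − e/c = 0.912 − 0.7271 = 0.1849.
Expected occupied patches = N × p* = 464 × 0.1849 = 85.81 ≈ 86.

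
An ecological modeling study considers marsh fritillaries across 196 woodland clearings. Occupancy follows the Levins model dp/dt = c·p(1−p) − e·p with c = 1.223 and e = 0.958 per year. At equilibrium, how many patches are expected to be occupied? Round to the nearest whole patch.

42

p* = 1 − e/c = 1 − 0.958/1.223 = 0.2167.
Expected occupied patches = N × p* = 196 × 0.2167 = 42.47 ≈ 42.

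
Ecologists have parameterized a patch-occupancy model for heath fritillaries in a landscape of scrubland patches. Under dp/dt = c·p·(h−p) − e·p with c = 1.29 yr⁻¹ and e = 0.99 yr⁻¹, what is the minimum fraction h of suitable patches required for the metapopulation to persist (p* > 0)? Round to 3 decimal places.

p* = h − e/c is positive only when h > e/c.
h_min = e/c = 0.99/1.29 = 0.7674.

0.767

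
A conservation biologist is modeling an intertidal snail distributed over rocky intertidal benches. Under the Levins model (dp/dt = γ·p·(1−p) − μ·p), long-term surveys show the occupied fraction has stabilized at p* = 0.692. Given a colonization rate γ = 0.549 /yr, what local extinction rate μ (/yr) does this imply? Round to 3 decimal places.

At equilibrium γ(1−p*) = μ.
μ = 0.549 × (1 − 0.692) = 0.549 × 0.3080 = 0.1691.

0.169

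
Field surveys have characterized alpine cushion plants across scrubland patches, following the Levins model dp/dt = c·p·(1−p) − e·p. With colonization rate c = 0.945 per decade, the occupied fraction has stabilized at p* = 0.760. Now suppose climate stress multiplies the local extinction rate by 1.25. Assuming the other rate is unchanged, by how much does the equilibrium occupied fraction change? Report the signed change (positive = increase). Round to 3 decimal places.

Balance c(1−p*) = e gives e = 0.945×(1 − 0.76000) = 0.22680.
New p* = 1 − e/c = 1 − 0.28350/0.94500 = 0.70000.
Δp* = 0.70000 − 0.76000 = -0.06000.

-0.060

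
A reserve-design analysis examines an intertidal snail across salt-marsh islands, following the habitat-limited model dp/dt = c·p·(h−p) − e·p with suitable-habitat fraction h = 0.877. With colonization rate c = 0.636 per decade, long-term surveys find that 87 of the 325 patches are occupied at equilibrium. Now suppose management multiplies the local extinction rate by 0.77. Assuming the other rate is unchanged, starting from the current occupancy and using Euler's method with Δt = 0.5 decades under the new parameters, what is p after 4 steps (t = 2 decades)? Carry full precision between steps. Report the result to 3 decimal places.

Observed p* = 87/325 = 0.26769.
Balance c(h−p*) = e gives e = 0.636×(0.877 − 0.26769) = 0.38752.
Starting from p₀ = 0.26769; update p ← p + (dp/dt)·Δt with the new parameters.
step 1: Δp = +0.01193, p = 0.27962
step 2: Δp = +0.01140, p = 0.29102
step 3: Δp = +0.01081, p = 0.30183
step 4: Δp = +0.01017, p = 0.31201

0.312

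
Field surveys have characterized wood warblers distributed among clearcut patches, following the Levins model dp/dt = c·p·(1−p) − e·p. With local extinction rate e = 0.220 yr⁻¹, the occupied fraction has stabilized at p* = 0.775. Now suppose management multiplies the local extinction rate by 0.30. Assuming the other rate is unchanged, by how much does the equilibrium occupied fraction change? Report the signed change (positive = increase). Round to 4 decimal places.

Balance c(1−p*) = e gives c = e/(1 − 0.77500) = 0.220/0.22500 = 0.97778.
New p* = 1 − e/c = 1 − 0.06600/0.97778 = 0.93250.
Δp* = 0.93250 − 0.77500 = +0.15750.

0.1575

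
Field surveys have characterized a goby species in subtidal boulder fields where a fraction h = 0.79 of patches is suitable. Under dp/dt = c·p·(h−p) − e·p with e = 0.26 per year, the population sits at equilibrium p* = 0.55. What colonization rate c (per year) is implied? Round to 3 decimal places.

At equilibrium c(h−p*) = e, so c = e/(h−p*).
c = 0.26/(0.79 − 0.55) = 0.26/0.2400 = 1.0833.

1.083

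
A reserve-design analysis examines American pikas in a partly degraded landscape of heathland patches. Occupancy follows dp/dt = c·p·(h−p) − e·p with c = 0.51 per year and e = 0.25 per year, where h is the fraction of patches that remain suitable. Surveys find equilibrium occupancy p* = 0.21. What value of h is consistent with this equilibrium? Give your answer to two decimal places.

At equilibrium c(h−p*) = e, so h = p* + e/c.
h = 0.21 + 0.25/0.51 = 0.21 + 0.4902 = 0.7002.

0.70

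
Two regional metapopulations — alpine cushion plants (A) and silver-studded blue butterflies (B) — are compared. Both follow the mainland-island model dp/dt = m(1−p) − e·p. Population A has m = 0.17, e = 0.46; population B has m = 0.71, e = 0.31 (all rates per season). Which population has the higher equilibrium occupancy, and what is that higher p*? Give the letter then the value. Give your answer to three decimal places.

A: p*_A = m/(m+e) = 0.17/0.6300 = 0.2698.
B: p*_B = 0.71/1.0200 = 0.6961.
B is higher at 0.6961.

B, 0.696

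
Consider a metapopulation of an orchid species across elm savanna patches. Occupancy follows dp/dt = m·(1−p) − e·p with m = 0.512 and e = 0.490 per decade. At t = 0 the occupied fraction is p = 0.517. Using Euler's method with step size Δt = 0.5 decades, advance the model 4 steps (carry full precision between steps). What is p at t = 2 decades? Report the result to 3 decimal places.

Update rule: p ← p + [m·(1−p) − e·p]·Δt with Δt = 0.5.
  1  |  dp/dt·Δt = -0.003017  |  p_1 = 0.513983
  2  |  dp/dt·Δt = -0.001505  |  p_2 = 0.512478
  3  |  dp/dt·Δt = -0.000751  |  p_3 = 0.511726
  4  |  dp/dt·Δt = -0.000375  |  p_4 = 0.511351

0.511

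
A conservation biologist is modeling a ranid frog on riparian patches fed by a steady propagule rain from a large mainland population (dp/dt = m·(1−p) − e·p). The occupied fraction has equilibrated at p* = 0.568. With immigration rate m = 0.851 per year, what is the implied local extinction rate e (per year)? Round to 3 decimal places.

At equilibrium m(1−p*) = e·p*, so e = m(1−p*)/p*.
e = 0.851 × 0.4320 / 0.568 = 0.6472.

0.647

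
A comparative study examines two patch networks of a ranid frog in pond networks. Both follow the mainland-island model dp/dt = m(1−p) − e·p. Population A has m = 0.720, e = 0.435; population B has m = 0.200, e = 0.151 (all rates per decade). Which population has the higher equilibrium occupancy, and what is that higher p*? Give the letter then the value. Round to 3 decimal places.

A: p*_A = m/(m+e) = 0.720/1.1550 = 0.6234.
B: p*_B = 0.200/0.3510 = 0.5698.
A is higher at 0.6234.

A, 0.623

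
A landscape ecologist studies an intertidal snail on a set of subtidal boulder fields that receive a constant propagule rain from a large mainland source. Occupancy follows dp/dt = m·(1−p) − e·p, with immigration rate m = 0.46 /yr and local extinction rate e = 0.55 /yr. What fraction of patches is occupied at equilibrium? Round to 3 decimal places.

Setting dp/dt = 0: m − m·p* = e·p*, so m = (m+e)·p*.
p* = m/(m+e) = 0.46/(0.46+0.55) = 0.46/1.0100 = 0.4554.

0.455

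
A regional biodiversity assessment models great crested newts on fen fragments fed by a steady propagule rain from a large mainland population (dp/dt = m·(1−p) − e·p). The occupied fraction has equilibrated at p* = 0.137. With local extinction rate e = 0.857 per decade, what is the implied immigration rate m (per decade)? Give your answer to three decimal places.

0.136

At equilibrium m(1−p*) = e·p*, so m = e·p*/(1−p*).
m = 0.857 × 0.137 / 0.8630 = 0.1174/0.8630 = 0.1360.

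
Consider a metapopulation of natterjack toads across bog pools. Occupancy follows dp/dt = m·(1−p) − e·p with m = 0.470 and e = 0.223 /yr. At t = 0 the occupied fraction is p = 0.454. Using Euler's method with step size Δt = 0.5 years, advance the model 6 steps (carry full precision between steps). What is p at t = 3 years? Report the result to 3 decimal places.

0.661

Update rule: p ← p + [m·(1−p) − e·p]·Δt with Δt = 0.5.
  1  |  dp/dt·Δt = +0.077689  |  p_1 = 0.531689
  2  |  dp/dt·Δt = +0.050770  |  p_2 = 0.582459
  3  |  dp/dt·Δt = +0.033178  |  p_3 = 0.615637
  4  |  dp/dt·Δt = +0.021682  |  p_4 = 0.637319
  5  |  dp/dt·Δt = +0.014169  |  p_5 = 0.651488
  6  |  dp/dt·Δt = +0.009259  |  p_6 = 0.660747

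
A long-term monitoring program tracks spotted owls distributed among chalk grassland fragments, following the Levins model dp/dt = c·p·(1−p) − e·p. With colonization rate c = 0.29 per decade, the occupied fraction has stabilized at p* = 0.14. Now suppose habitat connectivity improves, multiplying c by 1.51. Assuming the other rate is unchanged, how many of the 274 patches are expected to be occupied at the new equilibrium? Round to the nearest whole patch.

118

Balance c(1−p*) = e gives e = 0.29×(1 − 0.14000) = 0.24940.
New p* = 1 − e/c = 1 − 0.24940/0.43790 = 0.43046.
Expected occupied = 274 × 0.43046 = 117.95 ≈ 118.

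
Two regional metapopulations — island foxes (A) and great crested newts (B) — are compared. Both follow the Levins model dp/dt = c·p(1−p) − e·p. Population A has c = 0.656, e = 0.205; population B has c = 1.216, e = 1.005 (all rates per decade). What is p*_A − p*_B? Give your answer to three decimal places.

0.514

A: p*_A = 1 − 0.205/0.656 = 0.6875.
B: p*_B = 1 − 1.005/1.216 = 0.1735.
p*_A − p*_B = 0.6875 − 0.1735 = 0.5140.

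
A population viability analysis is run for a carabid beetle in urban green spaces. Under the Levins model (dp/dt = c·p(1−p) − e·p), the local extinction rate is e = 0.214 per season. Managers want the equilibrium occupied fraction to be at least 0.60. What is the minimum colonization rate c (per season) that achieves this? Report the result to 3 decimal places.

0.535

p* = 1 − e/c ≥ 0.60 requires e/c ≤ 0.4000, i.e. c ≥ e/0.4000.
c_min = 0.214/0.4000 = 0.5350.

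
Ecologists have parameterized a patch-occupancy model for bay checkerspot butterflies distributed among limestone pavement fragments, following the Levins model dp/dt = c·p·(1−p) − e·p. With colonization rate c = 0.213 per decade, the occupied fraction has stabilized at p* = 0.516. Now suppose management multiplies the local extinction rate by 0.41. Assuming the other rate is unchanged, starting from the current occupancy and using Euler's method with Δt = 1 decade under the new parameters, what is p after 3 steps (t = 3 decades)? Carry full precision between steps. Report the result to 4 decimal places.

Balance c(1−p*) = e gives e = 0.213×(1 − 0.51600) = 0.10309.
Starting from p₀ = 0.51600; update p ← p + (dp/dt)·Δt with the new parameters.
p: 0.51600 → 0.54739  (Δp = +0.03139)
p: 0.54739 → 0.57702  (Δp = +0.02964)
p: 0.57702 → 0.60462  (Δp = +0.02760)

0.6046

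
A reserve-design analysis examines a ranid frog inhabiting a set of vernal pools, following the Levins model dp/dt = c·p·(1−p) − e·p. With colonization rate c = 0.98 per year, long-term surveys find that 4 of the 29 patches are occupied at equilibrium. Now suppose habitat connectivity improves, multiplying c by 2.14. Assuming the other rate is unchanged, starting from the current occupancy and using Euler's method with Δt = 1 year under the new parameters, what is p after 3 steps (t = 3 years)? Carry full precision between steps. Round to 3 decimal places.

Observed p* = 4/29 = 0.13793.
Balance c(1−p*) = e gives e = 0.98×(1 − 0.13793) = 0.84483.
Starting from p₀ = 0.13793; update p ← p + (dp/dt)·Δt with the new parameters.
  1  |  dp/dt·Δt = +0.132842  |  p_1 = 0.270773
  2  |  dp/dt·Δt = +0.185346  |  p_2 = 0.456119
  3  |  dp/dt·Δt = +0.134920  |  p_3 = 0.591039

0.591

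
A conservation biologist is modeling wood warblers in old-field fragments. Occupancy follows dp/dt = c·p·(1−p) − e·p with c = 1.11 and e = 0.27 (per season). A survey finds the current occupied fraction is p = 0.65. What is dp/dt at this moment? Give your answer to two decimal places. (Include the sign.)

Colonization term: c·p·(1−p) = 1.11×0.65×0.3500 = 0.25253.
Extinction term: e·p = 0.17550.
dp/dt = 0.25253 − 0.17550 = 0.07703.

0.08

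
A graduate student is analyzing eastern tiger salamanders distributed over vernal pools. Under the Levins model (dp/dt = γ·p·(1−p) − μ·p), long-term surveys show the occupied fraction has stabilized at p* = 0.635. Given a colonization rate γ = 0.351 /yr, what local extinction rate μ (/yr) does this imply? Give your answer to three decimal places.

0.128

At equilibrium γ(1−p*) = μ.
μ = 0.351 × (1 − 0.635) = 0.351 × 0.3650 = 0.1281.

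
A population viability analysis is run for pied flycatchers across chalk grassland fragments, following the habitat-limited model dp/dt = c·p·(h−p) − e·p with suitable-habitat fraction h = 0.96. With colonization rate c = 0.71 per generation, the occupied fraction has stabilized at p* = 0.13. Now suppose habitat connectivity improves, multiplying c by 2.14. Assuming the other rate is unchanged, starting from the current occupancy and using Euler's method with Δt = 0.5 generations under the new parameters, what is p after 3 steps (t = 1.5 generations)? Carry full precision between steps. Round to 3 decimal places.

0.286

Balance c(h−p*) = e gives e = 0.71×(0.96 − 0.13000) = 0.58930.
Starting from p₀ = 0.13000; update p ← p + (dp/dt)·Δt with the new parameters.
t = 0.5: p = 0.13000 + (+0.04367) = 0.17367
t = 1: p = 0.17367 + (+0.05257) = 0.22624
t = 1.5: p = 0.22624 + (+0.05945) = 0.28569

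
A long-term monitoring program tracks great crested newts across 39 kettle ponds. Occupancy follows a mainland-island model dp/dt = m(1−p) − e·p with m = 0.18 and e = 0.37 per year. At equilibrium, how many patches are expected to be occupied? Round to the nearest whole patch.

13

p* = m/(m+e) = 0.18/0.5500 = 0.3273.
Expected occupied patches = N × p* = 39 × 0.3273 = 12.76 ≈ 13.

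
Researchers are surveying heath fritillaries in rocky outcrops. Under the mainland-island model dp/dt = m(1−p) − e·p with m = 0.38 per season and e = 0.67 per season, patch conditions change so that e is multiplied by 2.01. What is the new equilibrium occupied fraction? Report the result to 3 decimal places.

0.220

Before: p* = 0.38/(0.38+0.67) = 0.3619.
After: m = 0.38, e = 1.3467; p* = 0.38/1.7267 = 0.2201.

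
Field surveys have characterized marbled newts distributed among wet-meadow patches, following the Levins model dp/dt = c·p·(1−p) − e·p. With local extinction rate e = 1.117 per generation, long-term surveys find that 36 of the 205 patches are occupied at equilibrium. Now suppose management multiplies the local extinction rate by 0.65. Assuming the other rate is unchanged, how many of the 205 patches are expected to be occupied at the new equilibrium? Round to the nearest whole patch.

Observed p* = 36/205 = 0.17561.
Balance c(1−p*) = e gives c = e/(1 − 0.17561) = 1.117/0.82439 = 1.35494.
New p* = 1 − e/c = 1 − 0.72605/1.35494 = 0.46415.
Expected occupied = 205 × 0.46415 = 95.15 ≈ 95.

95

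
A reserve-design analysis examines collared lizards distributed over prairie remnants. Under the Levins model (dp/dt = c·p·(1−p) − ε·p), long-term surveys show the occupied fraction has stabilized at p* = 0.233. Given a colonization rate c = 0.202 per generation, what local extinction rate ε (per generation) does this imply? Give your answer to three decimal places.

0.155

At equilibrium c(1−p*) = ε.
ε = 0.202 × (1 − 0.233) = 0.202 × 0.7670 = 0.1549.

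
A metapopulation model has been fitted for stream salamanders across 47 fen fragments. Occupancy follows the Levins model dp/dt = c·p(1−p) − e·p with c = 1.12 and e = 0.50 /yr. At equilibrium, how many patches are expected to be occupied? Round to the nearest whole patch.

p* = 1 − e/c = 1 − 0.50/1.12 = 0.5536.
Expected occupied patches = N × p* = 47 × 0.5536 = 26.02 ≈ 26.

26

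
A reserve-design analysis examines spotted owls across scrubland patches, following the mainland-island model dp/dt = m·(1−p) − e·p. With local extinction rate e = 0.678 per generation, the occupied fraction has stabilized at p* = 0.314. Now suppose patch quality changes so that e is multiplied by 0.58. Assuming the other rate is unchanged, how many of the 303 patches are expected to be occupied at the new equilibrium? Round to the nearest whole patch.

134

Balance m(1−p*) = e·p* gives m = e·p*/(1−p*) = 0.678×0.31400/0.68600 = 0.31034.
New p* = m/(m+e) = 0.31034/(0.31034+0.39324) = 0.44109.
Expected occupied = 303 × 0.44109 = 133.65 ≈ 134.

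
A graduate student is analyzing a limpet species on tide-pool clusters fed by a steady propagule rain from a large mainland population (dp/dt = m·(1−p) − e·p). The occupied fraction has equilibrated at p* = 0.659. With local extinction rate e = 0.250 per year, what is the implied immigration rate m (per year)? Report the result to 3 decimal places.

At equilibrium m(1−p*) = e·p*, so m = e·p*/(1−p*).
m = 0.250 × 0.659 / 0.3410 = 0.1648/0.3410 = 0.4831.

0.483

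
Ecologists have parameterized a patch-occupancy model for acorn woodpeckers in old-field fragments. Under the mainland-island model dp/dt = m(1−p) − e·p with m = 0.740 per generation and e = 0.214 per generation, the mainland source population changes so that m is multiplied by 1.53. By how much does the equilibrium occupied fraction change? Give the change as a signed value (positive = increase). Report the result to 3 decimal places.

Before: p* = 0.740/(0.740+0.214) = 0.7757.
After: m = 1.1322, e = 0.214; p* = 1.1322/1.3462 = 0.8410.
Δp* = 0.8410 − 0.7757 = +0.0654.

0.065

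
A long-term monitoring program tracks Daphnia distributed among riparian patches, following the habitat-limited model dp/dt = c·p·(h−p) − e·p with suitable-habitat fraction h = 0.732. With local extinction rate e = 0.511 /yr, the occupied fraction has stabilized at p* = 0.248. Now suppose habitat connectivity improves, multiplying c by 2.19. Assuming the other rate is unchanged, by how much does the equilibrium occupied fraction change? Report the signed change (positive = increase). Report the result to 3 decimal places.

0.263

Balance c(h−p*) = e gives c = e/(0.732 − 0.24800) = 0.511/0.48400 = 1.05579.
New p* = 0.732 − e/c = 0.732 − 0.51100/2.31218 = 0.51100.
Δp* = 0.51100 − 0.24800 = +0.26300.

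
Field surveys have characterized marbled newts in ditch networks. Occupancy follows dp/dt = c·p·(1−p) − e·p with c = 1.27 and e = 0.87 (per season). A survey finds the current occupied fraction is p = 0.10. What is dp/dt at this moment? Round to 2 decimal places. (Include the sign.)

Colonization term: c·p·(1−p) = 1.27×0.10×0.9000 = 0.11430.
Extinction term: e·p = 0.08700.
dp/dt = 0.11430 − 0.08700 = 0.02730.

0.03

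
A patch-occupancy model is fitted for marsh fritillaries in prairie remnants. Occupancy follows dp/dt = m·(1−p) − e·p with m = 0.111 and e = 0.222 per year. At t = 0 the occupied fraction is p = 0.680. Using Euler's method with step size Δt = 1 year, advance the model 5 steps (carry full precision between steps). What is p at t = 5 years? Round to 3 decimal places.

0.379

Update rule: p ← p + [m·(1−p) − e·p]·Δt with Δt = 1.
  1  |  dp/dt·Δt = -0.115440  |  p_1 = 0.564560
  2  |  dp/dt·Δt = -0.076998  |  p_2 = 0.487562
  3  |  dp/dt·Δt = -0.051358  |  p_3 = 0.436204
  4  |  dp/dt·Δt = -0.034256  |  p_4 = 0.401948
  5  |  dp/dt·Δt = -0.022849  |  p_5 = 0.379099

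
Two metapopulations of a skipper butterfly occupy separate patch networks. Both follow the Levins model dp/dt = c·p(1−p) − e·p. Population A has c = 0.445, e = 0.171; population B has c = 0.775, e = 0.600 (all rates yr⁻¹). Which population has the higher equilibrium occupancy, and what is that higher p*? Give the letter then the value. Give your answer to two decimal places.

A: p*_A = 1 − 0.171/0.445 = 0.6157.
B: p*_B = 1 − 0.600/0.775 = 0.2258.
A is higher at 0.6157.

A, 0.62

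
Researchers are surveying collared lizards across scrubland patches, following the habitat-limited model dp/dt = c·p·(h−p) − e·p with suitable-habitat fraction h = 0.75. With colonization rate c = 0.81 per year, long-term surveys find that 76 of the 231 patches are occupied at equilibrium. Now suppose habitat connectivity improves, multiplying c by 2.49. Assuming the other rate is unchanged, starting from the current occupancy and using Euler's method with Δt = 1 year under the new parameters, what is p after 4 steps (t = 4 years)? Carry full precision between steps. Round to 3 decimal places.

0.581

Observed p* = 76/231 = 0.32900.
Balance c(h−p*) = e gives e = 0.81×(0.75 − 0.32900) = 0.34101.
Starting from p₀ = 0.32900; update p ← p + (dp/dt)·Δt with the new parameters.
p: 0.32900 → 0.49617  (Δp = +0.16717)
p: 0.49617 → 0.58099  (Δp = +0.08482)
p: 0.58099 → 0.58091  (Δp = -0.00007)
p: 0.58091 → 0.58093  (Δp = +0.00001)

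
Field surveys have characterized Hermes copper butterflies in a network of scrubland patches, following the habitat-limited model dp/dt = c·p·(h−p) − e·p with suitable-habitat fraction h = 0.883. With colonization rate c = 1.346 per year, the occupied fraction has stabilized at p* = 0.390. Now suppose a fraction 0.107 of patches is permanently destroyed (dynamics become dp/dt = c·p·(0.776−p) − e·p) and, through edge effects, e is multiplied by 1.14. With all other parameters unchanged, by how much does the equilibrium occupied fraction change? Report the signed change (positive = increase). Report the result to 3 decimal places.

Balance c(h−p*) = e gives e = 1.346×(0.883 − 0.39000) = 0.66358.
New p* = 0.776 − e/c = 0.776 − 0.75648/1.34600 = 0.21398.
Δp* = 0.21398 − 0.39000 = -0.17602.

-0.176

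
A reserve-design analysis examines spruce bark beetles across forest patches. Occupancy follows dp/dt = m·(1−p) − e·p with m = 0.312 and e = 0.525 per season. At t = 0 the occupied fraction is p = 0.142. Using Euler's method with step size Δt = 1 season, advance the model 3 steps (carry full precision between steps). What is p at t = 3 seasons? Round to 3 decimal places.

0.372

Update rule: p ← p + [m·(1−p) − e·p]·Δt with Δt = 1.
p: 0.14200 → 0.33515  (Δp = +0.19315)
p: 0.33515 → 0.36663  (Δp = +0.03148)
p: 0.36663 → 0.37176  (Δp = +0.00513)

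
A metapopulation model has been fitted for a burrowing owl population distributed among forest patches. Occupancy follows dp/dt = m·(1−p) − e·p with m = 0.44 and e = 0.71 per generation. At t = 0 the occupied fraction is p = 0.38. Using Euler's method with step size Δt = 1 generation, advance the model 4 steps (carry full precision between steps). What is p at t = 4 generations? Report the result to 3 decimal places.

0.383

Update rule: p ← p + [m·(1−p) − e·p]·Δt with Δt = 1.
step 1: Δp = +0.00300, p = 0.38300
step 2: Δp = -0.00045, p = 0.38255
step 3: Δp = +0.00007, p = 0.38262
step 4: Δp = -0.00001, p = 0.38261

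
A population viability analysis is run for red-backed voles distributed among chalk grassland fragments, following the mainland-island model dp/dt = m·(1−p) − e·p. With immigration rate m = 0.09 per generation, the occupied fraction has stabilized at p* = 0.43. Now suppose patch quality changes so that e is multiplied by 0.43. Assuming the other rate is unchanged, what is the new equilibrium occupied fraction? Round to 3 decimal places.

Balance m(1−p*) = e·p* gives e = m(1−p*)/p* = 0.09×0.57000/0.43000 = 0.11930.
New p* = m/(m+e) = 0.09000/(0.09000+0.05130) = 0.63694.

0.637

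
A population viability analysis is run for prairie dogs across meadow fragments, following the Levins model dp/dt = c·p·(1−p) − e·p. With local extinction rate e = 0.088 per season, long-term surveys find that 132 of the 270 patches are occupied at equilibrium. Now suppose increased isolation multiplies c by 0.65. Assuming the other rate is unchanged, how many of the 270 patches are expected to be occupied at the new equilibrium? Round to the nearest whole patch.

Observed p* = 132/270 = 0.48889.
Balance c(1−p*) = e gives c = e/(1 − 0.48889) = 0.088/0.51111 = 0.17217.
New p* = 1 − e/c = 1 − 0.08800/0.11191 = 0.21365.
Expected occupied = 270 × 0.21365 = 57.69 ≈ 58.

58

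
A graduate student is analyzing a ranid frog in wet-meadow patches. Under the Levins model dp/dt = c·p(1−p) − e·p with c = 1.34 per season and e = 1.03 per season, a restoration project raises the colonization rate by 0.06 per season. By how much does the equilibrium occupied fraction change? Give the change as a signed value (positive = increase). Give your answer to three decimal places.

0.033

Before: p* = 1 − 1.03/1.34 = 0.2313.
After the change, c = 1.4, e = 1.03, so p* = 1 − 1.03/1.4 = 0.2643.
Δp* = 0.2643 − 0.2313 = +0.0329.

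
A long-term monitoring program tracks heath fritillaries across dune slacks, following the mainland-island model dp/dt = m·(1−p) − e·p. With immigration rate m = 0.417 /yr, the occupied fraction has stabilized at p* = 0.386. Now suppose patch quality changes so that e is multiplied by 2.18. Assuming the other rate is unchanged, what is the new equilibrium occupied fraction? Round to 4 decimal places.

0.2238

Balance m(1−p*) = e·p* gives e = m(1−p*)/p* = 0.417×0.61400/0.38600 = 0.66331.
New p* = m/(m+e) = 0.41700/(0.41700+1.44602) = 0.22383.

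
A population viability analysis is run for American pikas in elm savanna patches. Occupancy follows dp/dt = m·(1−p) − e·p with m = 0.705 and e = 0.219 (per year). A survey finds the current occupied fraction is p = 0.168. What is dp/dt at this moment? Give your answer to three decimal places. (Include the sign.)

0.550

Colonization term: m·(1−p) = 0.705×0.8320 = 0.58656.
Extinction term: e·p = 0.03679.
dp/dt = 0.58656 − 0.03679 = 0.54977.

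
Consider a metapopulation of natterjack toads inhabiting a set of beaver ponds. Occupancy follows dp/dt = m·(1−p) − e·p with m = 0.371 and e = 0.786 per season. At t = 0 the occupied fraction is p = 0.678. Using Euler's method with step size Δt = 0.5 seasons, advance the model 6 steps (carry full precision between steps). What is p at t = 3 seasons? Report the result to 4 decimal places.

Update rule: p ← p + [m·(1−p) − e·p]·Δt with Δt = 0.5.
p: 0.67800 → 0.47128  (Δp = -0.20672)
p: 0.47128 → 0.38414  (Δp = -0.08713)
p: 0.38414 → 0.34742  (Δp = -0.03673)
p: 0.34742 → 0.33194  (Δp = -0.01548)
p: 0.33194 → 0.32541  (Δp = -0.00652)
p: 0.32541 → 0.32266  (Δp = -0.00275)

0.3227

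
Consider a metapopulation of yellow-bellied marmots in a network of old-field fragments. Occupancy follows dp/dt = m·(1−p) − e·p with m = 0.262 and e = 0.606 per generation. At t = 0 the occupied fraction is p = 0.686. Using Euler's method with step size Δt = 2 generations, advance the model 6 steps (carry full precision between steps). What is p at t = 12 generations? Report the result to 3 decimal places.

0.363

Update rule: p ← p + [m·(1−p) − e·p]·Δt with Δt = 2.
p: 0.68600 → 0.01910  (Δp = -0.66690)
p: 0.01910 → 0.50994  (Δp = +0.49084)
p: 0.50994 → 0.14868  (Δp = -0.36125)
p: 0.14868 → 0.41457  (Δp = +0.26588)
p: 0.41457 → 0.21888  (Δp = -0.19569)
p: 0.21888 → 0.36291  (Δp = +0.14403)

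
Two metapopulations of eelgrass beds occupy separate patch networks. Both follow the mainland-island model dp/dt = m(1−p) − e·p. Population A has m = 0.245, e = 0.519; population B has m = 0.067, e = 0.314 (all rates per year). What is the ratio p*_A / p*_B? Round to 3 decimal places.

A: p*_A = m/(m+e) = 0.245/0.7640 = 0.3207.
B: p*_B = 0.067/0.3810 = 0.1759.
p*_A / p*_B = 0.3207/0.1759 = 1.8236.

1.824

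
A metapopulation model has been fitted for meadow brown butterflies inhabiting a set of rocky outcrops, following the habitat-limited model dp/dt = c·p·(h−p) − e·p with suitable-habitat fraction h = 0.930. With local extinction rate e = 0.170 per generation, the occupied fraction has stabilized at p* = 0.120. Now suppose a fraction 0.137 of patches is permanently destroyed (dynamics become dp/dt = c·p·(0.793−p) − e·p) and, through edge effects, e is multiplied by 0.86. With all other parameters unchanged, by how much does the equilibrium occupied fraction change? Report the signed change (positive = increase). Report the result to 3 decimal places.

-0.024

Balance c(h−p*) = e gives c = e/(0.93 − 0.12000) = 0.170/0.81000 = 0.20988.
New p* = 0.793 − e/c = 0.793 − 0.14620/0.20988 = 0.09641.
Δp* = 0.09641 − 0.12000 = -0.02359.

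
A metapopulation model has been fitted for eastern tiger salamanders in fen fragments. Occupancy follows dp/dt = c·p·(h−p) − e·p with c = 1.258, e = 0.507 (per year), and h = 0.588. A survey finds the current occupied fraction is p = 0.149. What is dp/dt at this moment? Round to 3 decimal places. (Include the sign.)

Colonization term: c·p·(h−p) = 1.258×0.149×0.4390 = 0.08229.
Extinction term: e·p = 0.07554.
dp/dt = 0.08229 − 0.07554 = 0.00674.

0.007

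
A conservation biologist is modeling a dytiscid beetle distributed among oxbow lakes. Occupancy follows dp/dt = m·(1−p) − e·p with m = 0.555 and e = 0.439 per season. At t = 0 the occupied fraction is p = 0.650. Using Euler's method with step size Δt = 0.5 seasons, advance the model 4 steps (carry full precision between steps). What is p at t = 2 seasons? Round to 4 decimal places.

0.5642

Update rule: p ← p + [m·(1−p) − e·p]·Δt with Δt = 0.5.
p: 0.65000 → 0.60445  (Δp = -0.04555)
p: 0.60445 → 0.58154  (Δp = -0.02291)
p: 0.58154 → 0.57001  (Δp = -0.01152)
p: 0.57001 → 0.56422  (Δp = -0.00580)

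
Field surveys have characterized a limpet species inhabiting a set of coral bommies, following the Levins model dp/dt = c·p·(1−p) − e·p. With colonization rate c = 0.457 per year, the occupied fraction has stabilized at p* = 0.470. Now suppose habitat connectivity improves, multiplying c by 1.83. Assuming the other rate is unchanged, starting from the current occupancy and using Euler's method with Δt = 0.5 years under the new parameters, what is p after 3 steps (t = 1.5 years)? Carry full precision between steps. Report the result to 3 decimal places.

0.594

Balance c(1−p*) = e gives e = 0.457×(1 − 0.47000) = 0.24221.
Starting from p₀ = 0.47000; update p ← p + (dp/dt)·Δt with the new parameters.
p: 0.47000 → 0.51724  (Δp = +0.04724)
p: 0.51724 → 0.55902  (Δp = +0.04177)
p: 0.55902 → 0.59440  (Δp = +0.03538)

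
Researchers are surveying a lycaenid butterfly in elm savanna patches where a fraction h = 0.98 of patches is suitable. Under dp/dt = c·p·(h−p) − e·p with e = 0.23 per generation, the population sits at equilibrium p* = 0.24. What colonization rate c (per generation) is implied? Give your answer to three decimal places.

At equilibrium c(h−p*) = e, so c = e/(h−p*).
c = 0.23/(0.98 − 0.24) = 0.23/0.7400 = 0.3108.

0.311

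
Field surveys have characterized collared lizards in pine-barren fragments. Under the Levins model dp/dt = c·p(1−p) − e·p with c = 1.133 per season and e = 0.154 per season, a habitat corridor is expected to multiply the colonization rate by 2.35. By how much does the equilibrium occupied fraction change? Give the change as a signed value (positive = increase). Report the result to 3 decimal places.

0.078

Before: p* = 1 − 0.154/1.133 = 0.8641.
After the change, c = 2.66255, e = 0.154, so p* = 1 − 0.154/2.66255 = 0.9422.
Δp* = 0.9422 − 0.8641 = +0.0781.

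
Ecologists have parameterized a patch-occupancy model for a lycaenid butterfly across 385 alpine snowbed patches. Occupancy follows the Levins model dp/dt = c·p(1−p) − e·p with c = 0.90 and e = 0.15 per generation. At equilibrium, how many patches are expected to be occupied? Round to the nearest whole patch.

321

p* = 1 − e/c = 1 − 0.15/0.90 = 0.8333.
Expected occupied patches = N × p* = 385 × 0.8333 = 320.83 ≈ 321.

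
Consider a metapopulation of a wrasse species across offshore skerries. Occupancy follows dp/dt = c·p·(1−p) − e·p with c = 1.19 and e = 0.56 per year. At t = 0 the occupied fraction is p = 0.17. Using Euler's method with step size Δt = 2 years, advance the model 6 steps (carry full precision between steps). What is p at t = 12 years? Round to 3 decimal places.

Update rule: p ← p + [c·p·(1−p) − e·p]·Δt with Δt = 2.
  1  |  dp/dt·Δt = +0.145418  |  p_1 = 0.315418
  2  |  dp/dt·Δt = +0.160644  |  p_2 = 0.476062
  3  |  dp/dt·Δt = +0.060447  |  p_3 = 0.536509
  4  |  dp/dt·Δt = -0.009062  |  p_4 = 0.527447
  5  |  dp/dt·Δt = +0.002467  |  p_5 = 0.529913
  6  |  dp/dt·Δt = -0.000633  |  p_6 = 0.529281

0.529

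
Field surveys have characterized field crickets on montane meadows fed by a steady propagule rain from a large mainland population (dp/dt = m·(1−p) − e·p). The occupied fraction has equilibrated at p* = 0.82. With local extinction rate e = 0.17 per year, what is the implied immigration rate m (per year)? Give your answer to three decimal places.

At equilibrium m(1−p*) = e·p*, so m = e·p*/(1−p*).
m = 0.17 × 0.82 / 0.1800 = 0.1394/0.1800 = 0.7744.

0.774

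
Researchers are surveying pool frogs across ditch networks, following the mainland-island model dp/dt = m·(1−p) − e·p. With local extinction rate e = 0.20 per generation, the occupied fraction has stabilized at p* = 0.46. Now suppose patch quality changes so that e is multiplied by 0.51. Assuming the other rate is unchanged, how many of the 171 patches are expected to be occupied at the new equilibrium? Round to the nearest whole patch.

Balance m(1−p*) = e·p* gives m = e·p*/(1−p*) = 0.20×0.46000/0.54000 = 0.17037.
New p* = m/(m+e) = 0.17037/(0.17037+0.10200) = 0.62551.
Expected occupied = 171 × 0.62551 = 106.96 ≈ 107.

107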